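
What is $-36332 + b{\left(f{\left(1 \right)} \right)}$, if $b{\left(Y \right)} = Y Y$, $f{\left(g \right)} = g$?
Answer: $-36331$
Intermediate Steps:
$b{\left(Y \right)} = Y^{2}$
$-36332 + b{\left(f{\left(1 \right)} \right)} = -36332 + 1^{2} = -36332 + 1 = -36331$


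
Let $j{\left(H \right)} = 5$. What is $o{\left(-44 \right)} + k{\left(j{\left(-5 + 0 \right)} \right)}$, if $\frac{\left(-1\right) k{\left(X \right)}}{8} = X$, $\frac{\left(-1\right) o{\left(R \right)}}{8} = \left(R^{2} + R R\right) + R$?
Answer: $-30664$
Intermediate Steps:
$o{\left(R \right)} = - 16 R^{2} - 8 R$ ($o{\left(R \right)} = - 8 \left(\left(R^{2} + R R\right) + R\right) = - 8 \left(\left(R^{2} + R^{2}\right) + R\right) = - 8 \left(2 R^{2} + R\right) = - 8 \left(R + 2 R^{2}\right) = - 16 R^{2} - 8 R$)
$k{\left(X \right)} = - 8 X$
$o{\left(-44 \right)} + k{\left(j{\left(-5 + 0 \right)} \right)} = \left(-8\right) \left(-44\right) \left(1 + 2 \left(-44\right)\right) - 40 = \left(-8\right) \left(-44\right) \left(1 - 88\right) - 40 = \left(-8\right) \left(-44\right) \left(-87\right) - 40 = -30624 - 40 = -30664$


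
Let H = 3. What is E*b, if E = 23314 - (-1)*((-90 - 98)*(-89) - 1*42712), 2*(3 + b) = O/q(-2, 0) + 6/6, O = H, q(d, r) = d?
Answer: 17329/2 ≈ 8664.5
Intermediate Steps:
O = 3
b = -13/4 (b = -3 + (3/(-2) + 6/6)/2 = -3 + (3*(-½) + 6*(⅙))/2 = -3 + (-3/2 + 1)/2 = -3 + (½)*(-½) = -3 - ¼ = -13/4 ≈ -3.2500)
E = -2666 (E = 23314 - (-1)*(-188*(-89) - 42712) = 23314 - (-1)*(16732 - 42712) = 23314 - (-1)*(-25980) = 23314 - 1*25980 = 23314 - 25980 = -2666)
E*b = -2666*(-13/4) = 17329/2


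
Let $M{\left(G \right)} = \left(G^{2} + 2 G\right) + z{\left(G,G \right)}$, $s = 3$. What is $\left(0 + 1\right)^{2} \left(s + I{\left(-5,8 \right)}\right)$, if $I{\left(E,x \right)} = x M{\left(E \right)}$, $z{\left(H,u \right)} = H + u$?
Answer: $43$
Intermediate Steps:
$M{\left(G \right)} = G^{2} + 4 G$ ($M{\left(G \right)} = \left(G^{2} + 2 G\right) + \left(G + G\right) = \left(G^{2} + 2 G\right) + 2 G = G^{2} + 4 G$)
$I{\left(E,x \right)} = E x \left(4 + E\right)$ ($I{\left(E,x \right)} = x E \left(4 + E\right) = E x \left(4 + E\right)$)
$\left(0 + 1\right)^{2} \left(s + I{\left(-5,8 \right)}\right) = \left(0 + 1\right)^{2} \left(3 - 40 \left(4 - 5\right)\right) = 1^{2} \left(3 - 40 \left(-1\right)\right) = 1 \left(3 + 40\right) = 1 \cdot 43 = 43$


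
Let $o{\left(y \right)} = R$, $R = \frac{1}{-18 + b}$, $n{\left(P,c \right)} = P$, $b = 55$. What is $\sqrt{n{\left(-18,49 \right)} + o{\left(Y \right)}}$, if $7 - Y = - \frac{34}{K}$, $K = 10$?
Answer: $\frac{i \sqrt{24605}}{37} \approx 4.2395 i$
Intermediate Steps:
$Y = \frac{52}{5}$ ($Y = 7 - - \frac{34}{10} = 7 - \left(-34\right) \frac{1}{10} = 7 - - \frac{17}{5} = 7 + \frac{17}{5} = \frac{52}{5} \approx 10.4$)
$R = \frac{1}{37}$ ($R = \frac{1}{-18 + 55} = \frac{1}{37} \approx 0.027027$)
$o{\left(y \right)} = \frac{1}{37}$
$\sqrt{n{\left(-18,49 \right)} + o{\left(Y \right)}} = \sqrt{-18 + \frac{1}{37}} = \sqrt{- \frac{665}{37}} = \frac{i \sqrt{24605}}{37}$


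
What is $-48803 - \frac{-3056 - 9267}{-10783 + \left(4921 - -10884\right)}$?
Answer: $- \frac{245076343}{5022} \approx -48801.0$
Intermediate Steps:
$-48803 - \frac{-3056 - 9267}{-10783 + \left(4921 - -10884\right)} = -48803 - - \frac{12323}{-10783 + \left(4921 + 10884\right)} = -48803 - - \frac{12323}{-10783 + 15805} = -48803 - - \frac{12323}{5022} = -48803 + \frac{12323}{5022} = - \frac{245076343}{5022}$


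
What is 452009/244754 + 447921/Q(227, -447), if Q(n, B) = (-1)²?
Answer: 109630908443/244754 ≈ 4.4792e+5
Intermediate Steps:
Q(n, B) = 1
452009/244754 + 447921/Q(227, -447) = 452009/244754 + 447921/1 = 452009*(1/244754) + 447921*1 = 452009/244754 + 447921 = 109630908443/244754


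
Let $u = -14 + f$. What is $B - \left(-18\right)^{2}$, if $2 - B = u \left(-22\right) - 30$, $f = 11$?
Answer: $-358$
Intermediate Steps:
$u = -3$ ($u = -14 + 11 = -3$)
$B = -34$ ($B = 2 - \left(\left(-3\right) \left(-22\right) - 30\right) = 2 - \left(66 - 30\right) = 2 - 36 = -34$)
$B - \left(-18\right)^{2} = -34 - \left(-18\right)^{2} = -34 - 324 = -358$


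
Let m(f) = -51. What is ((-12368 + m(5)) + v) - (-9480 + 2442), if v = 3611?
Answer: -1770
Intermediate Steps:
((-12368 + m(5)) + v) - (-9480 + 2442) = ((-12368 - 51) + 3611) - (-9480 + 2442) = (-12419 + 3611) - 1*(-7038) = -8808 + 7038 = -1770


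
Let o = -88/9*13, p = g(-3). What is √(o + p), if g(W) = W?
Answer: I*√1171/3 ≈ 11.407*I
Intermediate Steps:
p = -3
o = -1144/9 (o = -88/9*13 = -1144/9 ≈ -127.11)
√(o + p) = √(-1144/9 - 3) = √(-1171/9) = I*√1171/3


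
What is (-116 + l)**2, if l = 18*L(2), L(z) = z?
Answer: 6400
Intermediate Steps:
l = 36 (l = 18*2 = 36)
(-116 + l)**2 = (-116 + 36)**2 = (-80)**2 = 6400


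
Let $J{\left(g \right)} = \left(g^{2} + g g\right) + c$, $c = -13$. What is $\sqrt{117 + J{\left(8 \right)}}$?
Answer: $2 \sqrt{58} \approx 15.232$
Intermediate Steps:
$J{\left(g \right)} = -13 + 2 g^{2}$ ($J{\left(g \right)} = \left(g^{2} + g g\right) - 13 = \left(g^{2} + g^{2}\right) - 13 = 2 g^{2} - 13 = -13 + 2 g^{2}$)
$\sqrt{117 + J{\left(8 \right)}} = \sqrt{117 - \left(13 - 2 \cdot 8^{2}\right)} = \sqrt{117 + \left(-13 + 2 \cdot 64\right)} = \sqrt{117 + \left(-13 + 128\right)} = \sqrt{117 + 115} = \sqrt{232} = 2 \sqrt{58}$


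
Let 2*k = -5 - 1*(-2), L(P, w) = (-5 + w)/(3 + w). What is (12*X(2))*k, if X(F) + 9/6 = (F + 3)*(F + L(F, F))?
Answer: -99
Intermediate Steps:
L(P, w) = (-5 + w)/(3 + w)
X(F) = -3/2 + (3 + F)*(F + (-5 + F)/(3 + F)) (X(F) = -3/2 + (F + 3)*(F + (-5 + F)/(3 + F)) = -3/2 + (3 + F)*(F + (-5 + F)/(3 + F)))
k = -3/2 (k = (-5 - 1*(-2))/2 = (-5 + 2)/2 = (½)*(-3) = -3/2 ≈ -1.5000)
(12*X(2))*k = (12*(-13/2 + 2² + 4*2))*(-3/2) = (12*(-13/2 + 4 + 8))*(-3/2) = (12*(11/2))*(-3/2) = 66*(-3/2) = -99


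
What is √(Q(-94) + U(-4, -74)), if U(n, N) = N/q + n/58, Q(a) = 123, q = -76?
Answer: √150470386/1102 ≈ 11.131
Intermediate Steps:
U(n, N) = -N/76 + n/58 (U(n, N) = N/(-76) + n/58 = N*(-1/76) + n*(1/58) = -N/76 + n/58)
√(Q(-94) + U(-4, -74)) = √(123 + (-1/76*(-74) + (1/58)*(-4))) = √(123 + (37/38 - 2/29)) = √(123 + 997/1102) = √(136543/1102) = √150470386/1102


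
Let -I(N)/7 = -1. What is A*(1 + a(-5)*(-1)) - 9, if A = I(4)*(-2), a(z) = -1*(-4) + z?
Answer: -37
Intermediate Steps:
I(N) = 7 (I(N) = -7*(-1) = 7)
a(z) = 4 + z
A = -14 (A = 7*(-2) = -14)
A*(1 + a(-5)*(-1)) - 9 = -14*(1 + (4 - 5)*(-1)) - 9 = -14*(1 - 1*(-1)) - 9 = -14*(1 + 1) - 9 = -14*2 - 9 = -28 - 9 = -37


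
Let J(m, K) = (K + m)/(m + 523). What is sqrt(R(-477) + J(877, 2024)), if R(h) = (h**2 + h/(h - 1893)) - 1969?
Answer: sqrt(27591589307534)/11060 ≈ 474.93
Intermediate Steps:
J(m, K) = (K + m)/(523 + m)
R(h) = -1969 + h**2 + h/(-1893 + h) (R(h) = (h**2 + h/(-1893 + h)) - 1969 = -1969 + h**2 + h/(-1893 + h))
sqrt(R(-477) + J(877, 2024)) = sqrt((3727317 + (-477)**3 - 1968*(-477) - 1893*(-477)**2)/(-1893 - 477) + (2024 + 877)/(523 + 877)) = sqrt((3727317 - 108531333 + 938736 - 1893*227529)/(-2370) + 2901/1400) = sqrt(-(3727317 - 108531333 + 938736 - 430712397)/2370 + (1/1400)*2901) = sqrt(-1/2370*(-534577677) + 2901/1400) = sqrt(178192559/790 + 2901/1400) = sqrt(24947187439/110600) = sqrt(27591589307534)/11060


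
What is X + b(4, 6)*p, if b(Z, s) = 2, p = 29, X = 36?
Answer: 94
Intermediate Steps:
X + b(4, 6)*p = 36 + 2*29 = 36 + 58 = 94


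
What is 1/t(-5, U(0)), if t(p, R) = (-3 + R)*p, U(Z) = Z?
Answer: 1/15 ≈ 0.066667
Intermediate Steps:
t(p, R) = p*(-3 + R)
1/t(-5, U(0)) = 1/(-5*(-3 + 0)) = 1/(-5*(-3)) = 1/15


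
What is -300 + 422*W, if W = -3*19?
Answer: -24354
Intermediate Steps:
W = -57
-300 + 422*W = -300 + 422*(-57) = -300 - 24054 = -24354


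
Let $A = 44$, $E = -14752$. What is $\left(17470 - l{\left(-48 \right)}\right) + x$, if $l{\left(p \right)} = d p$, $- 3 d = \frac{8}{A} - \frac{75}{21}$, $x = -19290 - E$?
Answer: $\frac{999940}{77} \approx 12986.0$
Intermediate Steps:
$x = -4538$ ($x = -19290 - -14752 = -19290 + 14752 = -4538$)
$d = \frac{87}{77}$ ($d = - \frac{\frac{8}{44} - \frac{75}{21}}{3} = - \frac{8 \cdot \frac{1}{44} - \frac{25}{7}}{3} = - \frac{\frac{2}{11} - \frac{25}{7}}{3} = \left(- \frac{1}{3}\right) \left(- \frac{261}{77}\right) = \frac{87}{77} \approx 1.1299$)
$l{\left(p \right)} = \frac{87 p}{77}$
$\left(17470 - l{\left(-48 \right)}\right) + x = \left(17470 - \frac{87}{77} \left(-48\right)\right) - 4538 = \left(17470 - - \frac{4176}{77}\right) - 4538 = \left(17470 + \frac{4176}{77}\right) - 4538 = \frac{1349366}{77} - 4538 = \frac{999940}{77}$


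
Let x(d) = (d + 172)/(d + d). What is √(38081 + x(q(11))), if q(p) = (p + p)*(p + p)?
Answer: 3*√511987/11 ≈ 195.15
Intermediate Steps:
q(p) = 4*p² (q(p) = (2*p)*(2*p) = 4*p²)
x(d) = (172 + d)/(2*d) (x(d) = (172 + d)/((2*d)) = (172 + d)*(1/(2*d)) = (172 + d)/(2*d))
√(38081 + x(q(11))) = √(38081 + (172 + 4*11²)/(2*((4*11²)))) = √(38081 + (172 + 4*121)/(2*((4*121)))) = √(38081 + (½)*(172 + 484)/484) = √(38081 + (½)*(1/484)*656) = √(38081 + 82/121) = √(4607883/121) = 3*√511987/11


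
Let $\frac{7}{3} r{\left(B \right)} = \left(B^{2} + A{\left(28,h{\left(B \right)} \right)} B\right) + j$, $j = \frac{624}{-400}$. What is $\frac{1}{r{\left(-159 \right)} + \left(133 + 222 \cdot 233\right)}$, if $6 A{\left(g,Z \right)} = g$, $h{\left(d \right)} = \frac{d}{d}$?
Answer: $\frac{175}{10915633} \approx 1.6032 \cdot 10^{-5}$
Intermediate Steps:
$h{\left(d \right)} = 1$
$j = - \frac{39}{25}$ ($j = 624 \left(- \frac{1}{400}\right) = - \frac{39}{25} \approx -1.56$)
$A{\left(g,Z \right)} = \frac{g}{6}$
$r{\left(B \right)} = - \frac{117}{175} + 2 B + \frac{3 B^{2}}{7}$ ($r{\left(B \right)} = \frac{3 \left(\left(B^{2} + \frac{1}{6} \cdot 28 B\right) - \frac{39}{25}\right)}{7} = \frac{3 \left(\left(B^{2} + \frac{14 B}{3}\right) - \frac{39}{25}\right)}{7} = \frac{3 \left(- \frac{39}{25} + B^{2} + \frac{14 B}{3}\right)}{7} = - \frac{117}{175} + 2 B + \frac{3 B^{2}}{7}$)
$\frac{1}{r{\left(-159 \right)} + \left(133 + 222 \cdot 233\right)} = \frac{1}{\left(- \frac{117}{175} + 2 \left(-159\right) + \frac{3 \left(-159\right)^{2}}{7}\right) + \left(133 + 222 \cdot 233\right)} = \frac{1}{\left(- \frac{117}{175} - 318 + \frac{3}{7} \cdot 25281\right) + \left(133 + 51726\right)} = \frac{1}{\left(- \frac{117}{175} - 318 + \frac{75843}{7}\right) + 51859} = \frac{1}{\frac{1840308}{175} + 51859} = \frac{1}{\frac{10915633}{175}} = \frac{175}{10915633}$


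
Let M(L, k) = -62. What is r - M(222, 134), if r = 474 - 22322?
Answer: -21786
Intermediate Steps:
r = -21848
r - M(222, 134) = -21848 - 1*(-62) = -21848 + 62 = -21786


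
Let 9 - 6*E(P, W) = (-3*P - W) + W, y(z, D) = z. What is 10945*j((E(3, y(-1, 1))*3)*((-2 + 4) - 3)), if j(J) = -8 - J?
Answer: 10945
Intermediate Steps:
E(P, W) = 3/2 + P/2 (E(P, W) = 3/2 - ((-3*P - W) + W)/6 = 3/2 - ((-W - 3*P) + W)/6 = 3/2 - (-1)*P/2 = 3/2 + P/2)
10945*j((E(3, y(-1, 1))*3)*((-2 + 4) - 3)) = 10945*(-8 - (3/2 + (1/2)*3)*3*((-2 + 4) - 3)) = 10945*(-8 - (3/2 + 3/2)*3*(2 - 3)) = 10945*(-8 - 3*3*(-1)) = 10945*(-8 - 9*(-1)) = 10945*(-8 - 1*(-9)) = 10945*(-8 + 9) = 10945*1 = 10945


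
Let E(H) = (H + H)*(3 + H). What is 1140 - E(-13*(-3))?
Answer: -2136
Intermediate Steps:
E(H) = 2*H*(3 + H) (E(H) = (2*H)*(3 + H) = 2*H*(3 + H))
1140 - E(-13*(-3)) = 1140 - 2*(-13*(-3))*(3 - 13*(-3)) = 1140 - 2*39*(3 + 39) = 1140 - 2*39*42 = 1140 - 1*3276 = 1140 - 3276 = -2136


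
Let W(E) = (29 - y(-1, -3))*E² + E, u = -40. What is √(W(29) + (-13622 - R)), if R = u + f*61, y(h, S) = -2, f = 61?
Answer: √8797 ≈ 93.792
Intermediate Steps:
R = 3681 (R = -40 + 61*61 = -40 + 3721 = 3681)
W(E) = E + 31*E² (W(E) = (29 - 1*(-2))*E² + E = (29 + 2)*E² + E = 31*E² + E = E + 31*E²)
√(W(29) + (-13622 - R)) = √(29*(1 + 31*29) + (-13622 - 1*3681)) = √(29*(1 + 899) + (-13622 - 3681)) = √(29*900 - 17303) = √(26100 - 17303) = √8797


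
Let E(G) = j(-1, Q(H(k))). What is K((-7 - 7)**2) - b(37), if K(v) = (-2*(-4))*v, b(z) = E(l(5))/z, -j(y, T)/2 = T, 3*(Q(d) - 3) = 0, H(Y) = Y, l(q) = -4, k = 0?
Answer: 58022/37 ≈ 1568.2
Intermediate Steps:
Q(d) = 3 (Q(d) = 3 + (1/3)*0 = 3 + 0 = 3)
j(y, T) = -2*T
E(G) = -6 (E(G) = -2*3 = -6)
b(z) = -6/z
K(v) = 8*v
K((-7 - 7)**2) - b(37) = 8*(-7 - 7)**2 - (-6)/37 = 8*(-14)**2 - (-6)/37 = 8*196 - 1*(-6/37) = 1568 + 6/37 = 58022/37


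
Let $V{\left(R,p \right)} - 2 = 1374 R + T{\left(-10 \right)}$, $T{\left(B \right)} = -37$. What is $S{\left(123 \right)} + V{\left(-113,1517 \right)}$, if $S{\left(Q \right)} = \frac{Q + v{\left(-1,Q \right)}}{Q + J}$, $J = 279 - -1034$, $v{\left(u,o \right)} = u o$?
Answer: $-155297$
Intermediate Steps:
$V{\left(R,p \right)} = -35 + 1374 R$ ($V{\left(R,p \right)} = 2 + \left(1374 R - 37\right) = 2 + \left(-37 + 1374 R\right) = -35 + 1374 R$)
$v{\left(u,o \right)} = o u$
$J = 1313$ ($J = 279 + 1034 = 1313$)
$S{\left(Q \right)} = 0$ ($S{\left(Q \right)} = \frac{Q + Q \left(-1\right)}{Q + 1313} = \frac{Q - Q}{1313 + Q} = \frac{0}{1313 + Q} = 0$)
$S{\left(123 \right)} + V{\left(-113,1517 \right)} = 0 + \left(-35 + 1374 \left(-113\right)\right) = 0 - 155297 = -155297$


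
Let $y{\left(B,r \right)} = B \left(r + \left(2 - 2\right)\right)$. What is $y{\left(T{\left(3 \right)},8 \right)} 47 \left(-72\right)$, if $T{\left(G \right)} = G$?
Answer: $-81216$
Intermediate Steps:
$y{\left(B,r \right)} = B r$ ($y{\left(B,r \right)} = B \left(r + \left(2 - 2\right)\right) = B \left(r + 0\right) = B r$)
$y{\left(T{\left(3 \right)},8 \right)} 47 \left(-72\right) = 3 \cdot 8 \cdot 47 \left(-72\right) = 24 \cdot 47 \left(-72\right) = 1128 \left(-72\right) = -81216$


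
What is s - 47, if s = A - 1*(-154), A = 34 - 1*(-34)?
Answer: 175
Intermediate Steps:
A = 68 (A = 34 + 34 = 68)
s = 222 (s = 68 - 1*(-154) = 68 + 154 = 222)
s - 47 = 222 - 47 = 175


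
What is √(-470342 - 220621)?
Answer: I*√690963 ≈ 831.24*I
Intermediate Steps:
√(-470342 - 220621) = √(-690963) = I*√690963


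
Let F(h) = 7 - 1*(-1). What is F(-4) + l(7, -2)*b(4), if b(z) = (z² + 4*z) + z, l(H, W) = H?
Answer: 260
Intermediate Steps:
b(z) = z² + 5*z
F(h) = 8 (F(h) = 7 + 1 = 8)
F(-4) + l(7, -2)*b(4) = 8 + 7*(4*(5 + 4)) = 8 + 7*(4*9) = 8 + 7*36 = 8 + 252 = 260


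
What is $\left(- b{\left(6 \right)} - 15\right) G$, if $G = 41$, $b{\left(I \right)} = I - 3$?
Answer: $-738$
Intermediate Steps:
$b{\left(I \right)} = -3 + I$
$\left(- b{\left(6 \right)} - 15\right) G = \left(- (-3 + 6) - 15\right) 41 = \left(\left(-1\right) 3 - 15\right) 41 = \left(-3 - 15\right) 41 = \left(-18\right) 41 = -738$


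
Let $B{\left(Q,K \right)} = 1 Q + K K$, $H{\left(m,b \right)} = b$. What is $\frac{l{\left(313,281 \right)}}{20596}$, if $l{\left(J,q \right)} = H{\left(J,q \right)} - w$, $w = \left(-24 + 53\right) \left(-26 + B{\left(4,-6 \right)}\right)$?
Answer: $- \frac{125}{20596} \approx -0.0060691$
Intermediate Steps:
$B{\left(Q,K \right)} = Q + K^{2}$
$w = 406$ ($w = \left(-24 + 53\right) \left(-26 + \left(4 + \left(-6\right)^{2}\right)\right) = 29 \left(-26 + \left(4 + 36\right)\right) = 29 \left(-26 + 40\right) = 29 \cdot 14 = 406$)
$l{\left(J,q \right)} = -406 + q$ ($l{\left(J,q \right)} = q - 406 = -406 + q$)
$\frac{l{\left(313,281 \right)}}{20596} = \frac{-406 + 281}{20596} = \left(-125\right) \frac{1}{20596} = - \frac{125}{20596}$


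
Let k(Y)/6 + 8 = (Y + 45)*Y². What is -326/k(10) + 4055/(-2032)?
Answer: -16785349/8369808 ≈ -2.0055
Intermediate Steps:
k(Y) = -48 + 6*Y²*(45 + Y) (k(Y) = -48 + 6*((Y + 45)*Y²) = -48 + 6*((45 + Y)*Y²) = -48 + 6*(Y²*(45 + Y)) = -48 + 6*Y²*(45 + Y))
-326/k(10) + 4055/(-2032) = -326/(-48 + 6*10³ + 270*10²) + 4055/(-2032) = -326/(-48 + 6*1000 + 270*100) + 4055*(-1/2032) = -326/(-48 + 6000 + 27000) - 4055/2032 = -326/32952 - 4055/2032 = -326*1/32952 - 4055/2032 = -163/16476 - 4055/2032 = -16785349/8369808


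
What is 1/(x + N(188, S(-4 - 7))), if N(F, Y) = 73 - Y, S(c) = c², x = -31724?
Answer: -1/31772 ≈ -3.1474e-5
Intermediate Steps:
1/(x + N(188, S(-4 - 7))) = 1/(-31724 + (73 - (-4 - 7)²)) = 1/(-31724 + (73 - 1*(-11)²)) = 1/(-31724 + (73 - 1*121)) = 1/(-31724 + (73 - 121)) = 1/(-31724 - 48) = 1/(-31772) = -1/31772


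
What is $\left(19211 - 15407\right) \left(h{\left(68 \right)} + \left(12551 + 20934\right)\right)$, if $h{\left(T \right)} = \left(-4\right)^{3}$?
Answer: $127133484$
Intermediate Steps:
$h{\left(T \right)} = -64$
$\left(19211 - 15407\right) \left(h{\left(68 \right)} + \left(12551 + 20934\right)\right) = \left(19211 - 15407\right) \left(-64 + \left(12551 + 20934\right)\right) = 3804 \left(-64 + 33485\right) = 3804 \cdot 33421 = 127133484$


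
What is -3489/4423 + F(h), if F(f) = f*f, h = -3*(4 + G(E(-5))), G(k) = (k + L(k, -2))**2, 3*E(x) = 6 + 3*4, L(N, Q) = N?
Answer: 871929039/4423 ≈ 1.9714e+5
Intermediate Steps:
E(x) = 6 (E(x) = (6 + 3*4)/3 = (6 + 12)/3 = (1/3)*18 = 6)
G(k) = 4*k**2 (G(k) = (k + k)**2 = (2*k)**2 = 4*k**2)
h = -444 (h = -3*(4 + 4*6**2) = -3*(4 + 4*36) = -3*(4 + 144) = -3*148 = -444)
F(f) = f**2
-3489/4423 + F(h) = -3489/4423 + (-444)**2 = -3489*1/4423 + 197136 = -3489/4423 + 197136 = 871929039/4423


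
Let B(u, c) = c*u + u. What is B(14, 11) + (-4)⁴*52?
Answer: 13480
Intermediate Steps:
B(u, c) = u + c*u
B(14, 11) + (-4)⁴*52 = 14*(1 + 11) + (-4)⁴*52 = 14*12 + 256*52 = 168 + 13312 = 13480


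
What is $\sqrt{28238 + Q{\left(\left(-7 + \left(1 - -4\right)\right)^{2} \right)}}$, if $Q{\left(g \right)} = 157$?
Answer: $3 \sqrt{3155} \approx 168.51$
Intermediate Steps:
$\sqrt{28238 + Q{\left(\left(-7 + \left(1 - -4\right)\right)^{2} \right)}} = \sqrt{28238 + 157} = \sqrt{28395} = 3 \sqrt{3155}$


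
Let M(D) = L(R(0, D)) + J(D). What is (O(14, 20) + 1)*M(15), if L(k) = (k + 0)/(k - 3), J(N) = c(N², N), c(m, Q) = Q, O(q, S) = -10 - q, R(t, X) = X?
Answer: -1495/4 ≈ -373.75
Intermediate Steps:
J(N) = N
L(k) = k/(-3 + k)
M(D) = D + D/(-3 + D) (M(D) = D/(-3 + D) + D = D + D/(-3 + D))
(O(14, 20) + 1)*M(15) = ((-10 - 1*14) + 1)*(15*(-2 + 15)/(-3 + 15)) = ((-10 - 14) + 1)*(15*13/12) = (-24 + 1)*(15*(1/12)*13) = -23*65/4 = -1495/4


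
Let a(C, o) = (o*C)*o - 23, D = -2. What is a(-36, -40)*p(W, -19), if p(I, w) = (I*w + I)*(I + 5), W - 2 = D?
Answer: 0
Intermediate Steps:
a(C, o) = -23 + C*o**2 (a(C, o) = (C*o)*o - 23 = C*o**2 - 23 = -23 + C*o**2)
W = 0 (W = 2 - 2 = 0)
p(I, w) = (5 + I)*(I + I*w) (p(I, w) = (I + I*w)*(5 + I) = (5 + I)*(I + I*w))
a(-36, -40)*p(W, -19) = (-23 - 36*(-40)**2)*(0*(5 + 0 + 5*(-19) + 0*(-19))) = (-23 - 36*1600)*(0*(5 + 0 - 95 + 0)) = (-23 - 57600)*(0*(-90)) = -57623*0 = 0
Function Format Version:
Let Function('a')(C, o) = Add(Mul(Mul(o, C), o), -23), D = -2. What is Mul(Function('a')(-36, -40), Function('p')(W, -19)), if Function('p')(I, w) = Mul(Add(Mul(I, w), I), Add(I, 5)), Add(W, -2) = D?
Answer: 0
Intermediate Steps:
Function('a')(C, o) = Add(-23, Mul(C, Pow(o, 2))) (Function('a')(C, o) = Add(Mul(Mul(C, o), o), -23) = Add(Mul(C, Pow(o, 2)), -23) = Add(-23, Mul(C, Pow(o, 2))))
W = 0 (W = Add(2, -2) = 0)
Function('p')(I, w) = Mul(Add(5, I), Add(I, Mul(I, w))) (Function('p')(I, w) = Mul(Add(I, Mul(I, w)), Add(5, I)) = Mul(Add(5, I), Add(I, Mul(I, w))))
Mul(Function('a')(-36, -40), Function('p')(W, -19)) = Mul(Add(-23, Mul(-36, Pow(-40, 2))), Mul(0, Add(5, 0, Mul(5, -19), Mul(0, -19)))) = Mul(Add(-23, Mul(-36, 1600)), Mul(0, Add(5, 0, -95, 0))) = Mul(Add(-23, -57600), Mul(0, -90)) = Mul(-57623, 0) = 0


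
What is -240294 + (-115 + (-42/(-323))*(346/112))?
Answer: -310607909/1292 ≈ -2.4041e+5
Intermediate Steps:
-240294 + (-115 + (-42/(-323))*(346/112)) = -240294 + (-115 + (-42*(-1/323))*(346*(1/112))) = -240294 + (-115 + (42/323)*(173/56)) = -240294 + (-115 + 519/1292) = -240294 - 148061/1292 = -310607909/1292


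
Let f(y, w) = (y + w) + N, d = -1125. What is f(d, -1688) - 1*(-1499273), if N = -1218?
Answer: 1495242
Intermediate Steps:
f(y, w) = -1218 + w + y (f(y, w) = (y + w) - 1218 = (w + y) - 1218 = -1218 + w + y)
f(d, -1688) - 1*(-1499273) = (-1218 - 1688 - 1125) - 1*(-1499273) = -4031 + 1499273 = 1495242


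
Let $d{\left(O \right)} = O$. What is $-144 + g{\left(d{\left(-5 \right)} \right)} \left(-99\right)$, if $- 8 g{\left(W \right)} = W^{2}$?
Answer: $\frac{1323}{8} \approx 165.38$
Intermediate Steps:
$g{\left(W \right)} = - \frac{W^{2}}{8}$
$-144 + g{\left(d{\left(-5 \right)} \right)} \left(-99\right) = -144 + - \frac{\left(-5\right)^{2}}{8} \left(-99\right) = -144 + \left(- \frac{1}{8}\right) 25 \left(-99\right) = -144 - - \frac{2475}{8} = -144 + \frac{2475}{8} = \frac{1323}{8}$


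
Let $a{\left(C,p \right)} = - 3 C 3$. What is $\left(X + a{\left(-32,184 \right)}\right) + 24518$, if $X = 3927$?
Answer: $28733$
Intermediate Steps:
$a{\left(C,p \right)} = - 9 C$
$\left(X + a{\left(-32,184 \right)}\right) + 24518 = \left(3927 - -288\right) + 24518 = \left(3927 + 288\right) + 24518 = 4215 + 24518 = 28733$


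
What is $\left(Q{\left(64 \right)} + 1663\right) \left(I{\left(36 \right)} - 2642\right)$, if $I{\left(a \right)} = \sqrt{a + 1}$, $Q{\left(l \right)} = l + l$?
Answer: $-4731822 + 1791 \sqrt{37} \approx -4.7209 \cdot 10^{6}$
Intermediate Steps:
$Q{\left(l \right)} = 2 l$
$I{\left(a \right)} = \sqrt{1 + a}$
$\left(Q{\left(64 \right)} + 1663\right) \left(I{\left(36 \right)} - 2642\right) = \left(2 \cdot 64 + 1663\right) \left(\sqrt{1 + 36} - 2642\right) = \left(128 + 1663\right) \left(\sqrt{37} - 2642\right) = 1791 \left(\sqrt{37} - 2642\right) = 1791 \left(-2642 + \sqrt{37}\right) = -4731822 + 1791 \sqrt{37}$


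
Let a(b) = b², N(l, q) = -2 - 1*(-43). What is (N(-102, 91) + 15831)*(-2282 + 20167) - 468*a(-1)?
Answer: 283870252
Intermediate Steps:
N(l, q) = 41 (N(l, q) = -2 + 43 = 41)
(N(-102, 91) + 15831)*(-2282 + 20167) - 468*a(-1) = (41 + 15831)*(-2282 + 20167) - 468*(-1)² = 15872*17885 - 468*1 = 283870720 - 468 = 283870252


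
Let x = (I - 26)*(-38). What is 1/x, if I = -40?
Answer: 1/2508 ≈ 0.00039872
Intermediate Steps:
x = 2508 (x = (-40 - 26)*(-38) = -66*(-38) = 2508)
1/x = 1/2508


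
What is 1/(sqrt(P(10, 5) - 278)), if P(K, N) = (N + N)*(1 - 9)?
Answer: -I*sqrt(358)/358 ≈ -0.052852*I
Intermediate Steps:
P(K, N) = -16*N (P(K, N) = (2*N)*(-8) = -16*N)
1/(sqrt(P(10, 5) - 278)) = 1/(sqrt(-16*5 - 278)) = 1/(sqrt(-80 - 278)) = 1/(sqrt(-358)) = 1/(I*sqrt(358)) = -I*sqrt(358)/358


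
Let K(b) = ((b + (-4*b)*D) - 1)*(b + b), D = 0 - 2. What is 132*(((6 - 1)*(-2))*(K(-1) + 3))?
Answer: -30360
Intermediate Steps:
D = -2
K(b) = 2*b*(-1 + 9*b) (K(b) = ((b - 4*b*(-2)) - 1)*(b + b) = ((b + 8*b) - 1)*(2*b) = (9*b - 1)*(2*b) = (-1 + 9*b)*(2*b) = 2*b*(-1 + 9*b))
132*(((6 - 1)*(-2))*(K(-1) + 3)) = 132*(((6 - 1)*(-2))*(2*(-1)*(-1 + 9*(-1)) + 3)) = 132*((5*(-2))*(2*(-1)*(-1 - 9) + 3)) = 132*(-10*(2*(-1)*(-10) + 3)) = 132*(-10*(20 + 3)) = 132*(-10*23) = 132*(-230) = -30360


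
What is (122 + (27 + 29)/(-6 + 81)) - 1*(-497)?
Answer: 46481/75 ≈ 619.75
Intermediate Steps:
(122 + (27 + 29)/(-6 + 81)) - 1*(-497) = (122 + 56/75) + 497 = 9206/75 + 497 = 46481/75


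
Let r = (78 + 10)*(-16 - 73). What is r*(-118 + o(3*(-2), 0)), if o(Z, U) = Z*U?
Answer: 924176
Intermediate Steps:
o(Z, U) = U*Z
r = -7832 (r = 88*(-89) = -7832)
r*(-118 + o(3*(-2), 0)) = -7832*(-118 + 0*(3*(-2))) = -7832*(-118 + 0*(-6)) = -7832*(-118 + 0) = -7832*(-118) = 924176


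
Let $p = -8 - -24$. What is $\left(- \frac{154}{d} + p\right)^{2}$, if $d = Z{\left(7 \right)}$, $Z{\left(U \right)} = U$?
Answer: $36$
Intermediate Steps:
$p = 16$ ($p = -8 + 24 = 16$)
$d = 7$
$\left(- \frac{154}{d} + p\right)^{2} = \left(- \frac{154}{7} + 16\right)^{2} = \left(\left(-154\right) \frac{1}{7} + 16\right)^{2} = \left(-22 + 16\right)^{2} = \left(-6\right)^{2} = 36$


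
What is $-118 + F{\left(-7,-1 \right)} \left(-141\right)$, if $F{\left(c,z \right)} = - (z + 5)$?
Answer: $446$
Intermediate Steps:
$F{\left(c,z \right)} = -5 - z$ ($F{\left(c,z \right)} = - (5 + z) = -5 - z$)
$-118 + F{\left(-7,-1 \right)} \left(-141\right) = -118 + \left(-5 - -1\right) \left(-141\right) = -118 + \left(-5 + 1\right) \left(-141\right) = -118 - -564 = -118 + 564 = 446$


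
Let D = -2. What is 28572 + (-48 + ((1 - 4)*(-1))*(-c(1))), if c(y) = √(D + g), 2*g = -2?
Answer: 28524 - 3*I*√3 ≈ 28524.0 - 5.1962*I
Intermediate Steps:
g = -1 (g = (½)*(-2) = -1)
c(y) = I*√3 (c(y) = √(-2 - 1) = √(-3) = I*√3)
28572 + (-48 + ((1 - 4)*(-1))*(-c(1))) = 28572 + (-48 + ((1 - 4)*(-1))*(-I*√3)) = 28572 + (-48 + (-3*(-1))*(-I*√3)) = 28572 + (-48 + 3*(-I*√3)) = 28572 + (-48 - 3*I*√3) = 28524 - 3*I*√3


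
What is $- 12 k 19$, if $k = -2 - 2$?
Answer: $912$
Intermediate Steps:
$k = -4$ ($k = -2 - 2 = -4$)
$- 12 k 19 = \left(-12\right) \left(-4\right) 19 = 48 \cdot 19 = 912$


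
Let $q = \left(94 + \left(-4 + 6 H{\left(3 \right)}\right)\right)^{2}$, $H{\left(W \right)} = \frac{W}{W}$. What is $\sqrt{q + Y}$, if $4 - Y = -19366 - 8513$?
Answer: $\sqrt{37099} \approx 192.61$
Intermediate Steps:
$H{\left(W \right)} = 1$
$Y = 27883$ ($Y = 4 - \left(-19366 - 8513\right) = 4 - -27879 = 4 + 27879 = 27883$)
$q = 9216$ ($q = \left(94 + \left(-4 + 6 \cdot 1\right)\right)^{2} = \left(94 + \left(-4 + 6\right)\right)^{2} = \left(94 + 2\right)^{2} = 96^{2} = 9216$)
$\sqrt{q + Y} = \sqrt{9216 + 27883} = \sqrt{37099}$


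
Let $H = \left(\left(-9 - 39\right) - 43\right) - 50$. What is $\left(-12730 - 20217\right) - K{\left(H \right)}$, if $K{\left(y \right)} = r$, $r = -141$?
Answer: $-32806$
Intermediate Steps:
$H = -141$ ($H = \left(\left(-9 - 39\right) - 43\right) - 50 = \left(-48 - 43\right) - 50 = -91 - 50 = -141$)
$K{\left(y \right)} = -141$
$\left(-12730 - 20217\right) - K{\left(H \right)} = \left(-12730 - 20217\right) - -141 = \left(-12730 - 20217\right) + 141 = -32947 + 141 = -32806$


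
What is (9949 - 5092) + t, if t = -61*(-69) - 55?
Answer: 9011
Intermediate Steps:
t = 4154 (t = 4209 - 55 = 4154)
(9949 - 5092) + t = (9949 - 5092) + 4154 = 4857 + 4154 = 9011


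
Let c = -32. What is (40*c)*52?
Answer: -66560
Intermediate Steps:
(40*c)*52 = (40*(-32))*52 = -1280*52 = -66560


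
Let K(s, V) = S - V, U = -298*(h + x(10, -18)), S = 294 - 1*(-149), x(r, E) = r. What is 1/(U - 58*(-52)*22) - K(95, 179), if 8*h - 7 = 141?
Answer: -15274775/57859 ≈ -264.00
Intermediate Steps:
h = 37/2 (h = 7/8 + (⅛)*141 = 7/8 + 141/8 = 37/2 ≈ 18.500)
S = 443 (S = 294 + 149 = 443)
U = -8493 (U = -298*(37/2 + 10) = -298*57/2 = -8493)
K(s, V) = 443 - V
1/(U - 58*(-52)*22) - K(95, 179) = 1/(-8493 - 58*(-52)*22) - (443 - 1*179) = 1/(-8493 + 3016*22) - (443 - 179) = 1/(-8493 + 66352) - 1*264 = 1/57859 - 264 = -15274775/57859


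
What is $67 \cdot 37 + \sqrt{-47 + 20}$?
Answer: $2479 + 3 i \sqrt{3} \approx 2479.0 + 5.1962 i$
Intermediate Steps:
$67 \cdot 37 + \sqrt{-47 + 20} = 2479 + \sqrt{-27} = 2479 + 3 i \sqrt{3}$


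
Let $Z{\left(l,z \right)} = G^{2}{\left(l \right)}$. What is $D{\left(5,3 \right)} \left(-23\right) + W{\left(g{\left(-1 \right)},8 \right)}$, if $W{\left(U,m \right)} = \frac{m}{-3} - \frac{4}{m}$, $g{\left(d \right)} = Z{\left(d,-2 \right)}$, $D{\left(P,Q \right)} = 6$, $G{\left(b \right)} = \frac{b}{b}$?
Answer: $- \frac{847}{6} \approx -141.17$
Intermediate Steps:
$G{\left(b \right)} = 1$
$Z{\left(l,z \right)} = 1$ ($Z{\left(l,z \right)} = 1^{2} = 1$)
$g{\left(d \right)} = 1$
$W{\left(U,m \right)} = - \frac{4}{m} - \frac{m}{3}$ ($W{\left(U,m \right)} = m \left(- \frac{1}{3}\right) - \frac{4}{m} = - \frac{m}{3} - \frac{4}{m} = - \frac{4}{m} - \frac{m}{3}$)
$D{\left(5,3 \right)} \left(-23\right) + W{\left(g{\left(-1 \right)},8 \right)} = 6 \left(-23\right) - \left(\frac{8}{3} + \frac{4}{8}\right) = -138 - \frac{19}{6} = - \frac{847}{6}$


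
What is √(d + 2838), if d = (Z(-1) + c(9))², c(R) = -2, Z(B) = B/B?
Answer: √2839 ≈ 53.282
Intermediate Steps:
Z(B) = 1
d = 1 (d = (1 - 2)² = (-1)² = 1)
√(d + 2838) = √(1 + 2838) = √2839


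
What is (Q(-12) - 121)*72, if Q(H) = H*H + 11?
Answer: 2448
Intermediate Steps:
Q(H) = 11 + H² (Q(H) = H² + 11 = 11 + H²)
(Q(-12) - 121)*72 = ((11 + (-12)²) - 121)*72 = ((11 + 144) - 121)*72 = (155 - 121)*72 = 34*72 = 2448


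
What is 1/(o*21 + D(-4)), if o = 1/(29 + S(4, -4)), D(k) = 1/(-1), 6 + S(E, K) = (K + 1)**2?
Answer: -32/11 ≈ -2.9091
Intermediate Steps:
S(E, K) = -6 + (1 + K)**2 (S(E, K) = -6 + (K + 1)**2 = -6 + (1 + K)**2)
D(k) = -1
o = 1/32 (o = 1/(29 + (-6 + (1 - 4)**2)) = 1/(29 + (-6 + (-3)**2)) = 1/(29 + (-6 + 9)) = 1/(29 + 3) = 1/32 ≈ 0.031250)
1/(o*21 + D(-4)) = 1/((1/32)*21 - 1) = 1/(21/32 - 1) = 1/(-11/32) = -32/11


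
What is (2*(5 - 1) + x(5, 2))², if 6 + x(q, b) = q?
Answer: 49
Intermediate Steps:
x(q, b) = -6 + q
(2*(5 - 1) + x(5, 2))² = (2*(5 - 1) + (-6 + 5))² = (2*4 - 1)² = (8 - 1)² = 7² = 49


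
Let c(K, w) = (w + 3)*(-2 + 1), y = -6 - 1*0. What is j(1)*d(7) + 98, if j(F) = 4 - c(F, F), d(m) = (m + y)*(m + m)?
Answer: 210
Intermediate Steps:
y = -6 (y = -6 + 0 = -6)
c(K, w) = -3 - w (c(K, w) = (3 + w)*(-1) = -3 - w)
d(m) = 2*m*(-6 + m) (d(m) = (m - 6)*(m + m) = (-6 + m)*(2*m) = 2*m*(-6 + m))
j(F) = 7 + F (j(F) = 4 - (-3 - F) = 4 + (3 + F) = 7 + F)
j(1)*d(7) + 98 = (7 + 1)*(2*7*(-6 + 7)) + 98 = 8*(2*7*1) + 98 = 8*14 + 98 = 112 + 98 = 210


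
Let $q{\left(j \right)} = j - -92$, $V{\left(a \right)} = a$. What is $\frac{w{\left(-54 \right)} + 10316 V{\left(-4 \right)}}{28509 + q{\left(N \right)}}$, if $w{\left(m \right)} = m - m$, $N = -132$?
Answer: $- \frac{41264}{28469} \approx -1.4494$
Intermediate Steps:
$w{\left(m \right)} = 0$
$q{\left(j \right)} = 92 + j$ ($q{\left(j \right)} = j + 92 = 92 + j$)
$\frac{w{\left(-54 \right)} + 10316 V{\left(-4 \right)}}{28509 + q{\left(N \right)}} = \frac{0 + 10316 \left(-4\right)}{28509 + \left(92 - 132\right)} = \frac{0 - 41264}{28509 - 40} = - \frac{41264}{28469}$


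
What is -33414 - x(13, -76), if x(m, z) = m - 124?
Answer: -33303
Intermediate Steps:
x(m, z) = -124 + m
-33414 - x(13, -76) = -33414 - (-124 + 13) = -33414 - 1*(-111) = -33414 + 111 = -33303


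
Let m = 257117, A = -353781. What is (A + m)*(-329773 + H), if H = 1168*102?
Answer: 20361014968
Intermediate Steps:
H = 119136
(A + m)*(-329773 + H) = (-353781 + 257117)*(-329773 + 119136) = -96664*(-210637) = 20361014968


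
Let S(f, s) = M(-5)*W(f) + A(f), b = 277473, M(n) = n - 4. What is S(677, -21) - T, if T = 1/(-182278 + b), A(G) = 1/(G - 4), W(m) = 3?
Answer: -1729693823/64066235 ≈ -26.999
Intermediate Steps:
M(n) = -4 + n
A(G) = 1/(-4 + G)
T = 1/95195 (T = 1/(-182278 + 277473) = 1/95195 ≈ 1.0505e-5)
S(f, s) = -27 + 1/(-4 + f) (S(f, s) = (-4 - 5)*3 + 1/(-4 + f) = -9*3 + 1/(-4 + f) = -27 + 1/(-4 + f))
S(677, -21) - T = (109 - 27*677)/(-4 + 677) - 1*1/95195 = (109 - 18279)/673 - 1/95195 = (1/673)*(-18170) - 1/95195 = -18170/673 - 1/95195 = -1729693823/64066235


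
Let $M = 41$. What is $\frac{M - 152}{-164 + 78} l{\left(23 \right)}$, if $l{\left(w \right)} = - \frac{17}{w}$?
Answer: $- \frac{1887}{1978} \approx -0.95399$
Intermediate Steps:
$\frac{M - 152}{-164 + 78} l{\left(23 \right)} = \frac{41 - 152}{-164 + 78} \left(- \frac{17}{23}\right) = - \frac{111}{-86} \left(\left(-17\right) \frac{1}{23}\right) = \left(-111\right) \left(- \frac{1}{86}\right) \left(- \frac{17}{23}\right) = \frac{111}{86} \left(- \frac{17}{23}\right) = - \frac{1887}{1978}$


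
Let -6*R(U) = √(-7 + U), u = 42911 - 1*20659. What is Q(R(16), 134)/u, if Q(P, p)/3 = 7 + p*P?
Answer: -45/5563 ≈ -0.0080892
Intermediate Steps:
u = 22252 (u = 42911 - 20659 = 22252)
R(U) = -√(-7 + U)/6
Q(P, p) = 21 + 3*P*p (Q(P, p) = 3*(7 + p*P) = 3*(7 + P*p) = 21 + 3*P*p)
Q(R(16), 134)/u = (21 + 3*(-√(-7 + 16)/6)*134)/22252 = (21 + 3*(-√9/6)*134)*(1/22252) = (21 + 3*(-⅙*3)*134)*(1/22252) = (21 + 3*(-½)*134)*(1/22252) = (21 - 201)*(1/22252) = -180*1/22252 = -45/5563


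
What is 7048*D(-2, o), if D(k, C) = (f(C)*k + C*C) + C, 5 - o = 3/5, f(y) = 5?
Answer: 2424512/25 ≈ 96981.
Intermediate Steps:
o = 22/5 (o = 5 - 3/5 = 5 - 1*⅗ = 5 - ⅗ = 22/5 ≈ 4.4000)
D(k, C) = C + C² + 5*k (D(k, C) = (5*k + C*C) + C = (5*k + C²) + C = (C² + 5*k) + C = C + C² + 5*k)
7048*D(-2, o) = 7048*(22/5 + (22/5)² + 5*(-2)) = 7048*(22/5 + 484/25 - 10) = 7048*(344/25) = 2424512/25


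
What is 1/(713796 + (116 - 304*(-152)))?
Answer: 1/760120 ≈ 1.3156e-6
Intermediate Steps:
1/(713796 + (116 - 304*(-152))) = 1/(713796 + (116 + 46208)) = 1/(713796 + 46324) = 1/760120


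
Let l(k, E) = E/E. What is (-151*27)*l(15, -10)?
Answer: -4077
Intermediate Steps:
l(k, E) = 1
(-151*27)*l(15, -10) = -151*27*1 = -4077*1 = -4077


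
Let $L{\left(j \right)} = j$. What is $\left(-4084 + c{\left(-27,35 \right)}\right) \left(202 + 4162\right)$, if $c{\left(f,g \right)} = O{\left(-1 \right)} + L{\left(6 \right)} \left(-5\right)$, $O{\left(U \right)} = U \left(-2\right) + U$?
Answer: $-17949132$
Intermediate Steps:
$O{\left(U \right)} = - U$ ($O{\left(U \right)} = - 2 U + U = - U$)
$c{\left(f,g \right)} = -29$ ($c{\left(f,g \right)} = \left(-1\right) \left(-1\right) + 6 \left(-5\right) = 1 - 30 = -29$)
$\left(-4084 + c{\left(-27,35 \right)}\right) \left(202 + 4162\right) = \left(-4084 - 29\right) \left(202 + 4162\right) = \left(-4113\right) 4364 = -17949132$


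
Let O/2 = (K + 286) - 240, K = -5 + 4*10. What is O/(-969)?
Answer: -54/323 ≈ -0.16718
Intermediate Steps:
K = 35 (K = -5 + 40 = 35)
O = 162 (O = 2*((35 + 286) - 240) = 2*(321 - 240) = 2*81 = 162)
O/(-969) = 162/(-969) = 162*(-1/969) = -54/323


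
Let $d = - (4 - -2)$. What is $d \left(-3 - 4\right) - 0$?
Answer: $42$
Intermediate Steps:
$d = -6$ ($d = - (4 + 2) = \left(-1\right) 6 = -6$)
$d \left(-3 - 4\right) - 0 = - 6 \left(-3 - 4\right) - 0 = \left(-6\right) \left(-7\right) + 0 = 42 + 0 = 42$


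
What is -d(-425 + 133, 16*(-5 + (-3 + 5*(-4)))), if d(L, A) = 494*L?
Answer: 144248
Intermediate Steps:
-d(-425 + 133, 16*(-5 + (-3 + 5*(-4)))) = -494*(-425 + 133) = -494*(-292) = -1*(-144248) = 144248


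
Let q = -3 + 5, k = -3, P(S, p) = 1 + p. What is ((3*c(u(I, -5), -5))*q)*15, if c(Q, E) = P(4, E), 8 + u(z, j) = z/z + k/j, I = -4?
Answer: -360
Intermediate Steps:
u(z, j) = -7 - 3/j (u(z, j) = -8 + (z/z - 3/j) = -8 + (1 - 3/j) = -7 - 3/j)
c(Q, E) = 1 + E
q = 2
((3*c(u(I, -5), -5))*q)*15 = ((3*(1 - 5))*2)*15 = ((3*(-4))*2)*15 = -12*2*15 = -24*15 = -360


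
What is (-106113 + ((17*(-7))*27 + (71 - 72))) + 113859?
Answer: 4532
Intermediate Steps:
(-106113 + ((17*(-7))*27 + (71 - 72))) + 113859 = (-106113 + (-119*27 - 1)) + 113859 = (-106113 + (-3213 - 1)) + 113859 = (-106113 - 3214) + 113859 = -109327 + 113859 = 4532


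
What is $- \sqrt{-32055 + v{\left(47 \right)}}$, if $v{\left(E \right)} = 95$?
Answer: $- 2 i \sqrt{7990} \approx - 178.77 i$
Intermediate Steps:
$- \sqrt{-32055 + v{\left(47 \right)}} = - \sqrt{-32055 + 95} = - \sqrt{-31960} = - 2 i \sqrt{7990}$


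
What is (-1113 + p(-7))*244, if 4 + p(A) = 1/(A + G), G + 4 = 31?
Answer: -1362679/5 ≈ -2.7254e+5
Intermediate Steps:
G = 27 (G = -4 + 31 = 27)
p(A) = -4 + 1/(27 + A) (p(A) = -4 + 1/(A + 27) = -4 + 1/(27 + A))
(-1113 + p(-7))*244 = (-1113 + (-107 - 4*(-7))/(27 - 7))*244 = (-1113 + (-107 + 28)/20)*244 = (-1113 + (1/20)*(-79))*244 = (-1113 - 79/20)*244 = -22339/20*244 = -1362679/5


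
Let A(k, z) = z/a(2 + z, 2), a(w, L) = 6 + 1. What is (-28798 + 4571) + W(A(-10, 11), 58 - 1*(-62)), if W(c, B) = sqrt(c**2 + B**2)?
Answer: -24227 + sqrt(705721)/7 ≈ -24107.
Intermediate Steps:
a(w, L) = 7
A(k, z) = z/7
W(c, B) = sqrt(B**2 + c**2)
(-28798 + 4571) + W(A(-10, 11), 58 - 1*(-62)) = (-28798 + 4571) + sqrt((58 - 1*(-62))**2 + ((1/7)*11)**2) = -24227 + sqrt((58 + 62)**2 + (11/7)**2) = -24227 + sqrt(120**2 + 121/49) = -24227 + sqrt(14400 + 121/49) = -24227 + sqrt(705721/49) = -24227 + sqrt(705721)/7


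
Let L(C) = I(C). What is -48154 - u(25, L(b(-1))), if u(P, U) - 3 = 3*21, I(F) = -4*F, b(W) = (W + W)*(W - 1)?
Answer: -48220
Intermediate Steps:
b(W) = 2*W*(-1 + W) (b(W) = (2*W)*(-1 + W) = 2*W*(-1 + W))
L(C) = -4*C
u(P, U) = 66 (u(P, U) = 3 + 3*21 = 3 + 63 = 66)
-48154 - u(25, L(b(-1))) = -48154 - 1*66 = -48154 - 66 = -48220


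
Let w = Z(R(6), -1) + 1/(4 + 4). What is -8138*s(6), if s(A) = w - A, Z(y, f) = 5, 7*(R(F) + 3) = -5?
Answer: 28483/4 ≈ 7120.8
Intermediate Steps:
R(F) = -26/7 (R(F) = -3 + (⅐)*(-5) = -3 - 5/7 = -26/7)
w = 41/8 (w = 5 + 1/(4 + 4) = 5 + 1/8 = 5 + ⅛ = 41/8 ≈ 5.1250)
s(A) = 41/8 - A
-8138*s(6) = -8138*(41/8 - 1*6) = -8138*(41/8 - 6) = -8138*(-7/8) = 28483/4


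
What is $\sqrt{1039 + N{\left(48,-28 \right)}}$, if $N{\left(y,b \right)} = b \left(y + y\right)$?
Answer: $i \sqrt{1649} \approx 40.608 i$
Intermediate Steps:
$N{\left(y,b \right)} = 2 b y$ ($N{\left(y,b \right)} = b 2 y = 2 b y$)
$\sqrt{1039 + N{\left(48,-28 \right)}} = \sqrt{1039 + 2 \left(-28\right) 48} = \sqrt{1039 - 2688} = \sqrt{-1649} = i \sqrt{1649}$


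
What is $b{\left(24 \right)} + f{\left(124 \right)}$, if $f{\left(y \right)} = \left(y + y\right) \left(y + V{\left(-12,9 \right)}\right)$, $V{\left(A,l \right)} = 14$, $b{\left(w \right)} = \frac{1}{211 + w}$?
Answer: $\frac{8042641}{235} \approx 34224.0$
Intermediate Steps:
$f{\left(y \right)} = 2 y \left(14 + y\right)$ ($f{\left(y \right)} = \left(y + y\right) \left(y + 14\right) = 2 y \left(14 + y\right)$)
$b{\left(24 \right)} + f{\left(124 \right)} = \frac{1}{211 + 24} + 2 \cdot 124 \left(14 + 124\right) = \frac{1}{235} + 2 \cdot 124 \cdot 138 = \frac{1}{235} + 34224 = \frac{8042641}{235}$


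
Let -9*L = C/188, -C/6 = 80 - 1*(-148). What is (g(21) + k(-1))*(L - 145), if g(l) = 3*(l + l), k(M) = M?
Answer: -847125/47 ≈ -18024.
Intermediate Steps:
C = -1368 (C = -6*(80 - 1*(-148)) = -6*(80 + 148) = -6*228 = -1368)
g(l) = 6*l (g(l) = 3*(2*l) = 6*l)
L = 38/47 (L = -(-152)/188 = -⅑*(-342/47) = 38/47 ≈ 0.80851)
(g(21) + k(-1))*(L - 145) = (6*21 - 1)*(38/47 - 145) = (126 - 1)*(-6777/47) = 125*(-6777/47) = -847125/47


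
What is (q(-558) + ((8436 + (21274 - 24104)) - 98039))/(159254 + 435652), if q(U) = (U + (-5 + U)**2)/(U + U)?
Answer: -103471639/663915096 ≈ -0.15585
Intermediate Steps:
q(U) = (U + (-5 + U)**2)/(2*U) (q(U) = (U + (-5 + U)**2)/((2*U)) = (U + (-5 + U)**2)*(1/(2*U)) = (U + (-5 + U)**2)/(2*U))
(q(-558) + ((8436 + (21274 - 24104)) - 98039))/(159254 + 435652) = ((1/2)*(-558 + (-5 - 558)**2)/(-558) + ((8436 + (21274 - 24104)) - 98039))/(159254 + 435652) = ((1/2)*(-1/558)*(-558 + (-563)**2) + ((8436 - 2830) - 98039))/594906 = ((1/2)*(-1/558)*(-558 + 316969) + (5606 - 98039))*(1/594906) = ((1/2)*(-1/558)*316411 - 92433)*(1/594906) = (-316411/1116 - 92433)*(1/594906) = -103471639/1116*1/594906 = -103471639/663915096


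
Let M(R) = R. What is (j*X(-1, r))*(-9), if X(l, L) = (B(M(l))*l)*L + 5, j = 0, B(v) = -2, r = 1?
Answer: 0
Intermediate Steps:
X(l, L) = 5 - 2*L*l (X(l, L) = (-2*l)*L + 5 = -2*L*l + 5 = 5 - 2*L*l)
(j*X(-1, r))*(-9) = (0*(5 - 2*1*(-1)))*(-9) = (0*(5 + 2))*(-9) = (0*7)*(-9) = 0*(-9) = 0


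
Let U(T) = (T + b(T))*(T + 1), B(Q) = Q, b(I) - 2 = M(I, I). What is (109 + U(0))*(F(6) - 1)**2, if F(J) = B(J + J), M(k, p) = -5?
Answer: 12826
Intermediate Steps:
b(I) = -3 (b(I) = 2 - 5 = -3)
F(J) = 2*J (F(J) = J + J = 2*J)
U(T) = (1 + T)*(-3 + T) (U(T) = (T - 3)*(T + 1) = (-3 + T)*(1 + T) = (1 + T)*(-3 + T))
(109 + U(0))*(F(6) - 1)**2 = (109 + (-3 + 0**2 - 2*0))*(2*6 - 1)**2 = (109 + (-3 + 0 + 0))*(12 - 1)**2 = (109 - 3)*11**2 = 106*121 = 12826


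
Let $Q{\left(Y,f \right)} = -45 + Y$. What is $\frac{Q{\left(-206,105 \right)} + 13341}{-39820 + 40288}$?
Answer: $\frac{6545}{234} \approx 27.97$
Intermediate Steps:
$\frac{Q{\left(-206,105 \right)} + 13341}{-39820 + 40288} = \frac{\left(-45 - 206\right) + 13341}{-39820 + 40288} = \frac{-251 + 13341}{468} = 13090 \cdot \frac{1}{468} = \frac{6545}{234}$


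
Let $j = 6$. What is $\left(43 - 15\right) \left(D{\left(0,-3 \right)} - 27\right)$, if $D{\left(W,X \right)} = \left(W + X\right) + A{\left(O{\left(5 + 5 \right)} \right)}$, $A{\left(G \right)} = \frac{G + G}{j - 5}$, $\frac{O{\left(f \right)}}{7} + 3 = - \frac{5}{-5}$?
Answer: $-1624$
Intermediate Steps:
$O{\left(f \right)} = -14$ ($O{\left(f \right)} = -21 + 7 \left(- \frac{5}{-5}\right) = -21 + 7 \left(\left(-5\right) \left(- \frac{1}{5}\right)\right) = -21 + 7 \cdot 1 = -21 + 7 = -14$)
$A{\left(G \right)} = 2 G$ ($A{\left(G \right)} = \frac{G + G}{6 - 5} = \frac{2 G}{1} = 2 G 1 = 2 G$)
$D{\left(W,X \right)} = -28 + W + X$ ($D{\left(W,X \right)} = \left(W + X\right) + 2 \left(-14\right) = \left(W + X\right) - 28 = -28 + W + X$)
$\left(43 - 15\right) \left(D{\left(0,-3 \right)} - 27\right) = \left(43 - 15\right) \left(\left(-28 + 0 - 3\right) - 27\right) = \left(43 - 15\right) \left(-31 - 27\right) = 28 \left(-58\right) = -1624$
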